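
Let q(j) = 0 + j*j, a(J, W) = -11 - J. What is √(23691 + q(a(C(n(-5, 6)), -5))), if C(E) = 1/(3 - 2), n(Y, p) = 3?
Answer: √23835 ≈ 154.39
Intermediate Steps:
C(E) = 1 (C(E) = 1/1 = 1)
q(j) = j² (q(j) = 0 + j² = j²)
√(23691 + q(a(C(n(-5, 6)), -5))) = √(23691 + (-11 - 1*1)²) = √(23691 + (-11 - 1)²) = √(23691 + (-12)²) = √(23691 + 144) = √23835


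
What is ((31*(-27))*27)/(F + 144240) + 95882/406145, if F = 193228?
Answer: 23178635921/137060940860 ≈ 0.16911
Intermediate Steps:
((31*(-27))*27)/(F + 144240) + 95882/406145 = ((31*(-27))*27)/(193228 + 144240) + 95882/406145 = -837*27/337468 + 95882*(1/406145) = -22599*1/337468 + 95882/406145 = -22599/337468 + 95882/406145 = 23178635921/137060940860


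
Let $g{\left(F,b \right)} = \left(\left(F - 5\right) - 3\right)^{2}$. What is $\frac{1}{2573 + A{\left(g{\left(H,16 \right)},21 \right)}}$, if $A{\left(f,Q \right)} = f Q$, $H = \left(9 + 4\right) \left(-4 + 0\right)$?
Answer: $\frac{1}{78173} \approx 1.2792 \cdot 10^{-5}$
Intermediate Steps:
$H = -52$ ($H = 13 \left(-4\right) = -52$)
$g{\left(F,b \right)} = \left(-8 + F\right)^{2}$ ($g{\left(F,b \right)} = \left(\left(-5 + F\right) - 3\right)^{2} = \left(-8 + F\right)^{2}$)
$A{\left(f,Q \right)} = Q f$
$\frac{1}{2573 + A{\left(g{\left(H,16 \right)},21 \right)}} = \frac{1}{2573 + 21 \left(-8 - 52\right)^{2}} = \frac{1}{2573 + 21 \left(-60\right)^{2}} = \frac{1}{2573 + 21 \cdot 3600} = \frac{1}{2573 + 75600} = \frac{1}{78173}$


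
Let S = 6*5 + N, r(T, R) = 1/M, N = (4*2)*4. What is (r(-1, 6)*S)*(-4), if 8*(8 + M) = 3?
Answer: 1984/61 ≈ 32.525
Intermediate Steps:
M = -61/8 (M = -8 + (⅛)*3 = -8 + 3/8 = -61/8 ≈ -7.6250)
N = 32 (N = 8*4 = 32)
r(T, R) = -8/61 (r(T, R) = 1/(-61/8) = -8/61)
S = 62 (S = 6*5 + 32 = 30 + 32 = 62)
(r(-1, 6)*S)*(-4) = -8/61*62*(-4) = -496/61*(-4) = 1984/61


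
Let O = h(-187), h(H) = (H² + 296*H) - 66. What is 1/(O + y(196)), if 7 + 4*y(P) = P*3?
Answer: -4/81215 ≈ -4.9252e-5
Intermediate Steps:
y(P) = -7/4 + 3*P/4 (y(P) = -7/4 + (P*3)/4 = -7/4 + (3*P)/4 = -7/4 + 3*P/4)
h(H) = -66 + H² + 296*H
O = -20449 (O = -66 + (-187)² + 296*(-187) = -66 + 34969 - 55352 = -20449)
1/(O + y(196)) = 1/(-20449 + (-7/4 + (¾)*196)) = 1/(-20449 + (-7/4 + 147)) = 1/(-20449 + 581/4) = 1/(-81215/4) = -4/81215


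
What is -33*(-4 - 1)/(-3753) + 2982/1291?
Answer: 3659477/1615041 ≈ 2.2659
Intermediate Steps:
-33*(-4 - 1)/(-3753) + 2982/1291 = -33*(-5)*(-1/3753) + 2982*(1/1291) = 165*(-1/3753) + 2982/1291 = -55/1251 + 2982/1291 = 3659477/1615041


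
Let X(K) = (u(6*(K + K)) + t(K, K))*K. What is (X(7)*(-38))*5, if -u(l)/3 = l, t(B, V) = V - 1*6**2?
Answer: 373730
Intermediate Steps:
t(B, V) = -36 + V (t(B, V) = V - 1*36 = V - 36 = -36 + V)
u(l) = -3*l
X(K) = K*(-36 - 35*K) (X(K) = (-18*(K + K) + (-36 + K))*K = (-18*2*K + (-36 + K))*K = (-36*K + (-36 + K))*K = (-36 - 35*K)*K = K*(-36 - 35*K))
(X(7)*(-38))*5 = (-1*7*(36 + 35*7)*(-38))*5 = (-1*7*(36 + 245)*(-38))*5 = (-1*7*281*(-38))*5 = -1967*(-38)*5 = 74746*5 = 373730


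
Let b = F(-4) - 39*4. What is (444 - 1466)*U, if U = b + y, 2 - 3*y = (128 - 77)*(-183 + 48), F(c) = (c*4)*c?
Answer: -6756442/3 ≈ -2.2521e+6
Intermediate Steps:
F(c) = 4*c² (F(c) = (4*c)*c = 4*c²)
y = 6887/3 (y = ⅔ - (128 - 77)*(-183 + 48)/3 = ⅔ - 17*(-135) = ⅔ - ⅓*(-6885) = ⅔ + 2295 = 6887/3 ≈ 2295.7)
b = -92 (b = 4*(-4)² - 39*4 = 4*16 - 1*156 = 64 - 156 = -92)
U = 6611/3 (U = -92 + 6887/3 = 6611/3 ≈ 2203.7)
(444 - 1466)*U = (444 - 1466)*(6611/3) = -1022*6611/3 = -6756442/3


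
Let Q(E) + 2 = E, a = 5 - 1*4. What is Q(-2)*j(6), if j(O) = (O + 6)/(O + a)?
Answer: -48/7 ≈ -6.8571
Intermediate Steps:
a = 1 (a = 5 - 4 = 1)
j(O) = (6 + O)/(1 + O) (j(O) = (O + 6)/(O + 1) = (6 + O)/(1 + O))
Q(E) = -2 + E
Q(-2)*j(6) = (-2 - 2)*((6 + 6)/(1 + 6)) = -4*12/7 = -48/7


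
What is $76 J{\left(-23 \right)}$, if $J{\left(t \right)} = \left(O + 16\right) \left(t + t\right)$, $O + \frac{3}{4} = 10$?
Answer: $-88274$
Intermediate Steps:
$O = \frac{37}{4}$ ($O = - \frac{3}{4} + 10 = \frac{37}{4} \approx 9.25$)
$J{\left(t \right)} = \frac{101 t}{2}$ ($J{\left(t \right)} = \left(\frac{37}{4} + 16\right) \left(t + t\right) = \frac{101 \cdot 2 t}{4} = \frac{101 t}{2}$)
$76 J{\left(-23 \right)} = 76 \cdot \frac{101}{2} \left(-23\right) = 76 \left(- \frac{2323}{2}\right) = -88274$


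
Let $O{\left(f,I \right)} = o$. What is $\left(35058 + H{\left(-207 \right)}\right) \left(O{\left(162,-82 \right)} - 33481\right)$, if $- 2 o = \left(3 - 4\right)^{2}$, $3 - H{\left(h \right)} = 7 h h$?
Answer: $8868646683$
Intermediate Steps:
$H{\left(h \right)} = 3 - 7 h^{2}$ ($H{\left(h \right)} = 3 - 7 h h = 3 - 7 h^{2}$)
$o = - \frac{1}{2}$ ($o = - \frac{\left(3 - 4\right)^{2}}{2} = - \frac{\left(-1\right)^{2}}{2} = \left(- \frac{1}{2}\right) 1 = - \frac{1}{2} \approx -0.5$)
$O{\left(f,I \right)} = - \frac{1}{2}$
$\left(35058 + H{\left(-207 \right)}\right) \left(O{\left(162,-82 \right)} - 33481\right) = \left(35058 + \left(3 - 7 \left(-207\right)^{2}\right)\right) \left(- \frac{1}{2} - 33481\right) = \left(35058 + \left(3 - 299943\right)\right) \left(- \frac{66963}{2}\right) = \left(35058 - 299940\right) \left(- \frac{66963}{2}\right) = \left(-264882\right) \left(- \frac{66963}{2}\right) = 8868646683$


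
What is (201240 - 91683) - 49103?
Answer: 60454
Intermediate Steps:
(201240 - 91683) - 49103 = 109557 - 49103 = 60454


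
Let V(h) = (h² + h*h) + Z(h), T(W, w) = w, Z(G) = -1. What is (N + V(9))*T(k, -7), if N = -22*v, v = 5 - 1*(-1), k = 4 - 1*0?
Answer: -203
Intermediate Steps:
k = 4 (k = 4 + 0 = 4)
V(h) = -1 + 2*h² (V(h) = (h² + h*h) - 1 = (h² + h²) - 1 = 2*h² - 1 = -1 + 2*h²)
v = 6 (v = 5 + 1 = 6)
N = -132 (N = -22*6 = -132)
(N + V(9))*T(k, -7) = (-132 + (-1 + 2*9²))*(-7) = (-132 + (-1 + 2*81))*(-7) = (-132 + (-1 + 162))*(-7) = (-132 + 161)*(-7) = 29*(-7) = -203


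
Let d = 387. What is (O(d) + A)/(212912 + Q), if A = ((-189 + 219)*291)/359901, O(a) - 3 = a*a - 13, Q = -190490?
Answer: 5988713621/896633358 ≈ 6.6791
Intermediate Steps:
O(a) = -10 + a² (O(a) = 3 + (a*a - 13) = 3 + (a² - 13) = 3 + (-13 + a²) = -10 + a²)
A = 970/39989 (A = (30*291)*(1/359901) = 8730*(1/359901) = 970/39989 ≈ 0.024257)
(O(d) + A)/(212912 + Q) = ((-10 + 387²) + 970/39989)/(212912 - 190490) = ((-10 + 149769) + 970/39989)/22422 = (149759 + 970/39989)*(1/22422) = (5988713621/39989)*(1/22422) = 5988713621/896633358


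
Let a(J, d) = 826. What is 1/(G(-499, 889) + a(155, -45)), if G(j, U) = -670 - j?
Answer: 1/655 ≈ 0.0015267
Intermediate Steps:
1/(G(-499, 889) + a(155, -45)) = 1/((-670 - 1*(-499)) + 826) = 1/((-670 + 499) + 826) = 1/(-171 + 826) = 1/655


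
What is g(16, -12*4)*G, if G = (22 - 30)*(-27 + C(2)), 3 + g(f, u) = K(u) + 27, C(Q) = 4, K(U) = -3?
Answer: 3864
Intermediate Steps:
g(f, u) = 21 (g(f, u) = -3 + (-3 + 27) = -3 + 24 = 21)
G = 184 (G = (22 - 30)*(-27 + 4) = -8*(-23) = 184)
g(16, -12*4)*G = 21*184 = 3864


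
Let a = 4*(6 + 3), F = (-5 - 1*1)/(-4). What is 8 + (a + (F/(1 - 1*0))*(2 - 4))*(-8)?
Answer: -256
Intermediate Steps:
F = 3/2 (F = (-5 - 1)*(-¼) = -6*(-¼) = 3/2 ≈ 1.5000)
a = 36 (a = 4*9 = 36)
8 + (a + (F/(1 - 1*0))*(2 - 4))*(-8) = 8 + (36 + (3/(2*(1 - 1*0)))*(2 - 4))*(-8) = 8 + (36 + (3/(2*(1 + 0)))*(-2))*(-8) = 8 + (36 + ((3/2)/1)*(-2))*(-8) = 8 + (36 + ((3/2)*1)*(-2))*(-8) = 8 + (36 + (3/2)*(-2))*(-8) = 8 + (36 - 3)*(-8) = 8 + 33*(-8) = 8 - 264 = -256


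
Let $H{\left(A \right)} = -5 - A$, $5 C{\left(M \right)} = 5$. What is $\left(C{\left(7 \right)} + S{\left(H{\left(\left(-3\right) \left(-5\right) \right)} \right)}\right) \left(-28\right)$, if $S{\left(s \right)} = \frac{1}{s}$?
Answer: $- \frac{133}{5} \approx -26.6$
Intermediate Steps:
$C{\left(M \right)} = 1$ ($C{\left(M \right)} = \frac{1}{5} \cdot 5 = 1$)
$\left(C{\left(7 \right)} + S{\left(H{\left(\left(-3\right) \left(-5\right) \right)} \right)}\right) \left(-28\right) = \left(1 + \frac{1}{-5 - \left(-3\right) \left(-5\right)}\right) \left(-28\right) = \left(1 + \frac{1}{-5 - 15}\right) \left(-28\right) = \left(1 + \frac{1}{-20}\right) \left(-28\right) = \left(1 - \frac{1}{20}\right) \left(-28\right) = \frac{19}{20} \left(-28\right) = - \frac{133}{5}$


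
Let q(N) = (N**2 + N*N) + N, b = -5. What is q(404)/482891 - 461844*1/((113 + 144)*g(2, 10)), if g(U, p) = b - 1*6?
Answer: 223944276376/1365132857 ≈ 164.05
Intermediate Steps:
g(U, p) = -11 (g(U, p) = -5 - 1*6 = -5 - 6 = -11)
q(N) = N + 2*N**2 (q(N) = (N**2 + N**2) + N = 2*N**2 + N = N + 2*N**2)
q(404)/482891 - 461844*1/((113 + 144)*g(2, 10)) = (404*(1 + 2*404))/482891 - 461844*(-1/(11*(113 + 144))) = (404*(1 + 808))*(1/482891) - 461844/((-11*257)) = (404*809)*(1/482891) - 461844/(-2827) = 326836*(1/482891) - 461844*(-1/2827) = 326836/482891 + 461844/2827 = 223944276376/1365132857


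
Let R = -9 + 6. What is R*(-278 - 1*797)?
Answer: 3225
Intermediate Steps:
R = -3
R*(-278 - 1*797) = -3*(-278 - 1*797) = -3*(-278 - 797) = -3*(-1075) = 3225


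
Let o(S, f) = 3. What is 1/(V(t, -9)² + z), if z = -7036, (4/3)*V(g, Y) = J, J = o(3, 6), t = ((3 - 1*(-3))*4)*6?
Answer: -16/112495 ≈ -0.00014223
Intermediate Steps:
t = 144 (t = ((3 + 3)*4)*6 = (6*4)*6 = 24*6 = 144)
J = 3
V(g, Y) = 9/4 (V(g, Y) = (¾)*3 = 9/4)
1/(V(t, -9)² + z) = 1/((9/4)² - 7036) = 1/(81/16 - 7036) = 1/(-112495/16) = -16/112495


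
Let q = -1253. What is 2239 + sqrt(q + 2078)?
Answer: 2239 + 5*sqrt(33) ≈ 2267.7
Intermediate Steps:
2239 + sqrt(q + 2078) = 2239 + sqrt(-1253 + 2078) = 2239 + sqrt(825) = 2239 + 5*sqrt(33)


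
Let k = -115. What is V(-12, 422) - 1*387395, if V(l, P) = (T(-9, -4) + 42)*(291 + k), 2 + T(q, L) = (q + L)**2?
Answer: -350611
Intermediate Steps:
T(q, L) = -2 + (L + q)**2 (T(q, L) = -2 + (q + L)**2 = -2 + (L + q)**2)
V(l, P) = 36784 (V(l, P) = ((-2 + (-4 - 9)**2) + 42)*(291 - 115) = ((-2 + (-13)**2) + 42)*176 = ((-2 + 169) + 42)*176 = (167 + 42)*176 = 209*176 = 36784)
V(-12, 422) - 1*387395 = 36784 - 1*387395 = 36784 - 387395 = -350611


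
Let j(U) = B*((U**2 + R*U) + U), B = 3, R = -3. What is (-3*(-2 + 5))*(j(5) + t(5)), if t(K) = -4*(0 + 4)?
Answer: -261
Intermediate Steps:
t(K) = -16 (t(K) = -4*4 = -16)
j(U) = -6*U + 3*U**2 (j(U) = 3*((U**2 - 3*U) + U) = 3*(U**2 - 2*U) = -6*U + 3*U**2)
(-3*(-2 + 5))*(j(5) + t(5)) = (-3*(-2 + 5))*(3*5*(-2 + 5) - 16) = (-3*3)*(3*5*3 - 16) = -9*(45 - 16) = -9*29 = -261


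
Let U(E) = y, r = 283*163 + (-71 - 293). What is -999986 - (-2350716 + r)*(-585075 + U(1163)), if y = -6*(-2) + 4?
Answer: -1348533327095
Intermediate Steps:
r = 45765 (r = 46129 - 364 = 45765)
y = 16 (y = 12 + 4 = 16)
U(E) = 16
-999986 - (-2350716 + r)*(-585075 + U(1163)) = -999986 - (-2350716 + 45765)*(-585075 + 16) = -999986 - (-2304951)*(-585059) = -999986 - 1*1348532327109 = -999986 - 1348532327109 = -1348533327095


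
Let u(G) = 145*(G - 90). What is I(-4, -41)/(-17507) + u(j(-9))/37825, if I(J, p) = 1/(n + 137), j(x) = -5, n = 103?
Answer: -2315127193/6357141840 ≈ -0.36418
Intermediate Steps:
I(J, p) = 1/240 (I(J, p) = 1/(103 + 137) = 1/240)
u(G) = -13050 + 145*G (u(G) = 145*(-90 + G) = -13050 + 145*G)
I(-4, -41)/(-17507) + u(j(-9))/37825 = (1/240)/(-17507) + (-13050 + 145*(-5))/37825 = (1/240)*(-1/17507) + (-13050 - 725)*(1/37825) = -1/4201680 - 13775*1/37825 = -1/4201680 - 551/1513 = -2315127193/6357141840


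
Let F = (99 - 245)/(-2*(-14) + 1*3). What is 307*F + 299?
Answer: -35553/31 ≈ -1146.9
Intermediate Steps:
F = -146/31 (F = -146/(28 + 3) = -146/31 ≈ -4.7097)
307*F + 299 = 307*(-146/31) + 299 = -44822/31 + 299 = -35553/31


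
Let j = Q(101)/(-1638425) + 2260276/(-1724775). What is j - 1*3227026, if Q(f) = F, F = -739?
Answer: -364772128029507413/113036579175 ≈ -3.2270e+6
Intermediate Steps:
Q(f) = -739
j = -148080723863/113036579175 (j = -739/(-1638425) + 2260276/(-1724775) = -739*(-1/1638425) + 2260276*(-1/1724775) = 739/1638425 - 2260276/1724775 = -148080723863/113036579175 ≈ -1.3100)
j - 1*3227026 = -148080723863/113036579175 - 1*3227026 = -148080723863/113036579175 - 3227026 = -364772128029507413/113036579175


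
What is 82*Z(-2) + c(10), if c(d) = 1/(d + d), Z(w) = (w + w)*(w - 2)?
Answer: 26241/20 ≈ 1312.1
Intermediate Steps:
Z(w) = 2*w*(-2 + w) (Z(w) = (2*w)*(-2 + w) = 2*w*(-2 + w))
c(d) = 1/(2*d)
82*Z(-2) + c(10) = 82*(2*(-2)*(-2 - 2)) + (½)/10 = 82*(2*(-2)*(-4)) + (½)*(⅒) = 82*16 + 1/20 = 1312 + 1/20 = 26241/20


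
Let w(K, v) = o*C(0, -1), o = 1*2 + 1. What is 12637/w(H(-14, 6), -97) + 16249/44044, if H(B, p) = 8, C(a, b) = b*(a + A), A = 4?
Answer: -34774315/33033 ≈ -1052.7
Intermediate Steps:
C(a, b) = b*(4 + a) (C(a, b) = b*(a + 4) = b*(4 + a))
o = 3 (o = 2 + 1 = 3)
w(K, v) = -12 (w(K, v) = 3*(-(4 + 0)) = 3*(-1*4) = 3*(-4) = -12)
12637/w(H(-14, 6), -97) + 16249/44044 = 12637/(-12) + 16249/44044 = 12637*(-1/12) + 16249*(1/44044) = -12637/12 + 16249/44044 = -34774315/33033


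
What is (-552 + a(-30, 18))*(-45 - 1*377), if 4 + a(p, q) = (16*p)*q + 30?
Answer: 3868052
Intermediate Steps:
a(p, q) = 26 + 16*p*q (a(p, q) = -4 + ((16*p)*q + 30) = -4 + (16*p*q + 30) = -4 + (30 + 16*p*q) = 26 + 16*p*q)
(-552 + a(-30, 18))*(-45 - 1*377) = (-552 + (26 + 16*(-30)*18))*(-45 - 1*377) = (-552 + (26 - 8640))*(-45 - 377) = (-552 - 8614)*(-422) = -9166*(-422) = 3868052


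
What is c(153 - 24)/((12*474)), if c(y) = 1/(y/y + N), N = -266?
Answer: -1/1507320 ≈ -6.6343e-7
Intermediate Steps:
c(y) = -1/265 (c(y) = 1/(y/y - 266) = 1/(1 - 266) = 1/(-265) = -1/265)
c(153 - 24)/((12*474)) = -1/(265*(12*474)) = -1/265/5688 = -1/265*1/5688 = -1/1507320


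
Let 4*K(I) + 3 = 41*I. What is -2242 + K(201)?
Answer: -365/2 ≈ -182.50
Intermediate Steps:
K(I) = -¾ + 41*I/4 (K(I) = -¾ + (41*I)/4 = -¾ + 41*I/4)
-2242 + K(201) = -2242 + (-¾ + (41/4)*201) = -2242 + (-¾ + 8241/4) = -2242 + 4119/2 = -365/2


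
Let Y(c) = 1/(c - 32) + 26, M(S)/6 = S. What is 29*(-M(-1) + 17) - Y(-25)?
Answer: 36538/57 ≈ 641.02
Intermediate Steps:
M(S) = 6*S
Y(c) = 26 + 1/(-32 + c) (Y(c) = 1/(-32 + c) + 26 = 26 + 1/(-32 + c))
29*(-M(-1) + 17) - Y(-25) = 29*(-6*(-1) + 17) - (-831 + 26*(-25))/(-32 - 25) = 29*(-1*(-6) + 17) - (-831 - 650)/(-57) = 29*(6 + 17) - (-1)*(-1481)/57 = 29*23 - 1*1481/57 = 667 - 1481/57 = 36538/57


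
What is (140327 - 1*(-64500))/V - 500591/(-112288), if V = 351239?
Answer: 28403813775/5634274976 ≈ 5.0413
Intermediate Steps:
(140327 - 1*(-64500))/V - 500591/(-112288) = (140327 - 1*(-64500))/351239 - 500591/(-112288) = (140327 + 64500)*(1/351239) - 500591*(-1/112288) = 204827*(1/351239) + 500591/112288 = 29261/50177 + 500591/112288 = 28403813775/5634274976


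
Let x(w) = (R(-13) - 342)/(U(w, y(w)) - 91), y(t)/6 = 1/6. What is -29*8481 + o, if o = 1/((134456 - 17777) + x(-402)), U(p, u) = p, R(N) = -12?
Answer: -14147749167356/57523101 ≈ -2.4595e+5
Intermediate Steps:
y(t) = 1 (y(t) = 6/6 = 6*(⅙) = 1)
x(w) = -354/(-91 + w) (x(w) = (-12 - 342)/(w - 91) = -354/(-91 + w))
o = 493/57523101 (o = 1/((134456 - 17777) - 354/(-91 - 402)) = 1/(116679 - 354/(-493)) = 1/(116679 - 354*(-1/493)) = 1/(116679 + 354/493) = 1/(57523101/493) = 493/57523101 ≈ 8.5705e-6)
-29*8481 + o = -29*8481 + 493/57523101 = -245949 + 493/57523101 = -14147749167356/57523101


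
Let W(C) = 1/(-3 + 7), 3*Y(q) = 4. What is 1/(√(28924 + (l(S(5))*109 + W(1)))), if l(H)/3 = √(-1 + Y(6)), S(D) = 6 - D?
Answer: 2/√(115697 + 436*√3) ≈ 0.0058608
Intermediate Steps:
Y(q) = 4/3 (Y(q) = (⅓)*4 = 4/3)
W(C) = ¼ (W(C) = 1/4 = ¼)
l(H) = √3 (l(H) = 3*√(-1 + 4/3) = 3*√(⅓) = 3*(√3/3) = √3)
1/(√(28924 + (l(S(5))*109 + W(1)))) = 1/(√(28924 + (√3*109 + ¼))) = 1/(√(28924 + (109*√3 + ¼))) = 1/(√(28924 + (¼ + 109*√3))) = 1/(√(115697/4 + 109*√3)) = (115697/4 + 109*√3)^(-½)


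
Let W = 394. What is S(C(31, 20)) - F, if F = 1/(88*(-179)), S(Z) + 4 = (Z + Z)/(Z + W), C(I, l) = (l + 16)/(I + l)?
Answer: -19199951/4804360 ≈ -3.9964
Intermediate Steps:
C(I, l) = (16 + l)/(I + l)
S(Z) = -4 + 2*Z/(394 + Z) (S(Z) = -4 + (Z + Z)/(Z + 394) = -4 + (2*Z)/(394 + Z) = -4 + 2*Z/(394 + Z))
F = -1/15752 (F = 1/(-15752) = -1/15752 ≈ -6.3484e-5)
S(C(31, 20)) - F = 2*(-788 - (16 + 20)/(31 + 20))/(394 + (16 + 20)/(31 + 20)) - 1*(-1/15752) = 2*(-788 - 36/51)/(394 + 36/51) + 1/15752 = 2*(-788 - 36/51)/(394 + (1/51)*36) + 1/15752 = 2*(-788 - 1*12/17)/(394 + 12/17) + 1/15752 = 2*(-788 - 12/17)/(6710/17) + 1/15752 = 2*(17/6710)*(-13408/17) + 1/15752 = -13408/3355 + 1/15752 = -19199951/4804360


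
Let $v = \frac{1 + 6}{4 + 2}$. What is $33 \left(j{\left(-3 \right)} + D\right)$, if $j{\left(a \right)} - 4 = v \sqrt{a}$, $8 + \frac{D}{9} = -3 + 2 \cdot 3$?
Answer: $-1353 + \frac{77 i \sqrt{3}}{2} \approx -1353.0 + 66.684 i$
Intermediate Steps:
$D = -45$ ($D = -72 + 9 \left(-3 + 2 \cdot 3\right) = -72 + 9 \left(-3 + 6\right) = -72 + 9 \cdot 3 = -72 + 27 = -45$)
$v = \frac{7}{6} \approx 1.1667$
$j{\left(a \right)} = 4 + \frac{7 \sqrt{a}}{6}$
$33 \left(j{\left(-3 \right)} + D\right) = 33 \left(\left(4 + \frac{7 \sqrt{-3}}{6}\right) - 45\right) = 33 \left(\left(4 + \frac{7 i \sqrt{3}}{6}\right) - 45\right) = 33 \left(-41 + \frac{7 i \sqrt{3}}{6}\right) = -1353 + \frac{77 i \sqrt{3}}{2}$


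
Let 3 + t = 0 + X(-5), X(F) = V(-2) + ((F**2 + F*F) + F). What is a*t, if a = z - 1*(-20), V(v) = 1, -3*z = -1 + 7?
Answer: 774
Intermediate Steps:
z = -2 (z = -(-1 + 7)/3 = -1/3*6 = -2)
X(F) = 1 + F + 2*F**2 (X(F) = 1 + ((F**2 + F*F) + F) = 1 + ((F**2 + F**2) + F) = 1 + (2*F**2 + F) = 1 + (F + 2*F**2) = 1 + F + 2*F**2)
a = 18 (a = -2 - 1*(-20) = -2 + 20 = 18)
t = 43 (t = -3 + (0 + (1 - 5 + 2*(-5)**2)) = -3 + (0 + (1 - 5 + 2*25)) = -3 + (0 + (1 - 5 + 50)) = -3 + (0 + 46) = -3 + 46 = 43)
a*t = 18*43 = 774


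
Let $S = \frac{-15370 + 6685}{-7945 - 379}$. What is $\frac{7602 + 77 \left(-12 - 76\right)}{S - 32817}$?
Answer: $- \frac{6875624}{273160023} \approx -0.025171$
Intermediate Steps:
$S = \frac{8685}{8324}$ ($S = - \frac{8685}{-8324} = \left(-8685\right) \left(- \frac{1}{8324}\right) = \frac{8685}{8324} \approx 1.0434$)
$\frac{7602 + 77 \left(-12 - 76\right)}{S - 32817} = \frac{7602 + 77 \left(-12 - 76\right)}{\frac{8685}{8324} - 32817} = \frac{7602 + 77 \left(-88\right)}{- \frac{273160023}{8324}} = \left(7602 - 6776\right) \left(- \frac{8324}{273160023}\right) = 826 \left(- \frac{8324}{273160023}\right) = - \frac{6875624}{273160023}$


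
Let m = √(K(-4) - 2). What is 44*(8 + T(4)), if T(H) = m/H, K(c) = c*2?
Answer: 352 + 11*I*√10 ≈ 352.0 + 34.785*I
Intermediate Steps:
K(c) = 2*c
m = I*√10 (m = √(2*(-4) - 2) = √(-8 - 2) = √(-10) = I*√10 ≈ 3.1623*I)
T(H) = I*√10/H (T(H) = (I*√10)/H = I*√10/H)
44*(8 + T(4)) = 44*(8 + I*√10/4) = 352 + 11*I*√10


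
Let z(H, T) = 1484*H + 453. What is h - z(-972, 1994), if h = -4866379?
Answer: -3424384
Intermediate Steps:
z(H, T) = 453 + 1484*H
h - z(-972, 1994) = -4866379 - (453 + 1484*(-972)) = -4866379 - (453 - 1442448) = -4866379 - 1*(-1441995) = -4866379 + 1441995 = -3424384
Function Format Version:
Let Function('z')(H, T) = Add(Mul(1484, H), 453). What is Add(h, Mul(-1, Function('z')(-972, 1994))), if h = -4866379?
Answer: -3424384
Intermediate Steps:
Function('z')(H, T) = Add(453, Mul(1484, H))
Add(h, Mul(-1, Function('z')(-972, 1994))) = Add(-4866379, Mul(-1, Add(453, Mul(1484, -972)))) = Add(-4866379, Mul(-1, Add(453, -1442448))) = Add(-4866379, Mul(-1, -1441995)) = Add(-4866379, 1441995) = -3424384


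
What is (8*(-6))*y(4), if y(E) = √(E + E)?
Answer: -96*√2 ≈ -135.76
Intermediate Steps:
y(E) = √2*√E (y(E) = √(2*E) = √2*√E)
(8*(-6))*y(4) = (8*(-6))*(√2*√4) = -48*√2*2 = -96*√2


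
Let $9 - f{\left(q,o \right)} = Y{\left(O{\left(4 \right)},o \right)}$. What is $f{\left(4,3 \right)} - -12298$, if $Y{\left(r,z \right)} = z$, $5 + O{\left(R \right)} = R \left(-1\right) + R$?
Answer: $12304$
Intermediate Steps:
$O{\left(R \right)} = -5$ ($O{\left(R \right)} = -5 + \left(R \left(-1\right) + R\right) = -5 + \left(- R + R\right) = -5 + 0 = -5$)
$f{\left(q,o \right)} = 9 - o$
$f{\left(4,3 \right)} - -12298 = \left(9 - 3\right) - -12298 = \left(9 - 3\right) + 12298 = 6 + 12298 = 12304$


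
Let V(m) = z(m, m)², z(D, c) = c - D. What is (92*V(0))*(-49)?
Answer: 0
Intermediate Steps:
V(m) = 0 (V(m) = (m - m)² = 0² = 0)
(92*V(0))*(-49) = (92*0)*(-49) = 0*(-49) = 0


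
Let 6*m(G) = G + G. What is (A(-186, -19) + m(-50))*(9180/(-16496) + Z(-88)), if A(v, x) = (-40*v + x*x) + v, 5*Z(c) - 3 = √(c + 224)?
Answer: 1363141/4124 + 9118*√34/3 ≈ 18053.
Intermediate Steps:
Z(c) = ⅗ + √(224 + c)/5 (Z(c) = ⅗ + √(c + 224)/5 = ⅗ + √(224 + c)/5)
A(v, x) = x² - 39*v (A(v, x) = (-40*v + x²) + v = (x² - 40*v) + v = x² - 39*v)
m(G) = G/3 (m(G) = (G + G)/6 = (2*G)/6 = G/3)
(A(-186, -19) + m(-50))*(9180/(-16496) + Z(-88)) = (((-19)² - 39*(-186)) + (⅓)*(-50))*(9180/(-16496) + (⅗ + √(224 - 88)/5)) = ((361 + 7254) - 50/3)*(9180*(-1/16496) + (⅗ + √136/5)) = (7615 - 50/3)*(-2295/4124 + (⅗ + (2*√34)/5)) = 22795*(-2295/4124 + (⅗ + 2*√34/5))/3 = 22795*(897/20620 + 2*√34/5)/3 = 1363141/4124 + 9118*√34/3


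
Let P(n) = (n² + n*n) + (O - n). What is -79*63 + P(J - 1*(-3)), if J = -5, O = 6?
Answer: -4961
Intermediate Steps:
P(n) = 6 - n + 2*n² (P(n) = (n² + n*n) + (6 - n) = (n² + n²) + (6 - n) = 2*n² + (6 - n) = 6 - n + 2*n²)
-79*63 + P(J - 1*(-3)) = -79*63 + (6 - (-5 - 1*(-3)) + 2*(-5 - 1*(-3))²) = -4977 + (6 - (-5 + 3) + 2*(-5 + 3)²) = -4977 + (6 - 1*(-2) + 2*(-2)²) = -4977 + (6 + 2 + 2*4) = -4977 + (6 + 2 + 8) = -4977 + 16 = -4961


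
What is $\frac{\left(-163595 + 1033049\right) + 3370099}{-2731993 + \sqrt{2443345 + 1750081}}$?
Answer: $- \frac{11582429119129}{7463781558623} - \frac{4239553 \sqrt{4193426}}{7463781558623} \approx -1.553$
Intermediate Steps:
$\frac{\left(-163595 + 1033049\right) + 3370099}{-2731993 + \sqrt{2443345 + 1750081}} = \frac{869454 + 3370099}{-2731993 + \sqrt{4193426}} = \frac{4239553}{-2731993 + \sqrt{4193426}}$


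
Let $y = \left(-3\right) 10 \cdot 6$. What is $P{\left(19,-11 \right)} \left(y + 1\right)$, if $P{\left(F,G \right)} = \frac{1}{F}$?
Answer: $- \frac{179}{19} \approx -9.4211$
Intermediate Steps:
$y = -180$ ($y = \left(-30\right) 6 = -180$)
$P{\left(19,-11 \right)} \left(y + 1\right) = \frac{-180 + 1}{19} = \frac{1}{19} \left(-179\right) = - \frac{179}{19}$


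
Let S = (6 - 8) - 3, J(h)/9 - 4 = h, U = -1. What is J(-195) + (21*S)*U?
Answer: -1614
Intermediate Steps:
J(h) = 36 + 9*h
S = -5 (S = -2 - 3 = -5)
J(-195) + (21*S)*U = (36 + 9*(-195)) + (21*(-5))*(-1) = (36 - 1755) - 105*(-1) = -1719 + 105 = -1614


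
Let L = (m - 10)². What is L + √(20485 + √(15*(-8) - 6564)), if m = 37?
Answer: 729 + √(20485 + 2*I*√1671) ≈ 872.13 + 0.28561*I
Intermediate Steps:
L = 729 (L = (37 - 10)² = 27² = 729)
L + √(20485 + √(15*(-8) - 6564)) = 729 + √(20485 + √(15*(-8) - 6564)) = 729 + √(20485 + √(-120 - 6564)) = 729 + √(20485 + √(-6684)) = 729 + √(20485 + 2*I*√1671)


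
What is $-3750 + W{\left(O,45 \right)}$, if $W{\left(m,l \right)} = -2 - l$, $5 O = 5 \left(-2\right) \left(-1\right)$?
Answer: $-3797$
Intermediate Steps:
$O = 2$ ($O = \frac{5 \left(-2\right) \left(-1\right)}{5} = \frac{\left(-10\right) \left(-1\right)}{5} = \frac{1}{5} \cdot 10 = 2$)
$-3750 + W{\left(O,45 \right)} = -3750 - 47 = -3797$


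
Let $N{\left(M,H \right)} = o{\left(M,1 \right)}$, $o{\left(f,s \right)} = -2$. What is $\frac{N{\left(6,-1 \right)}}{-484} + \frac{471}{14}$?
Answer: $\frac{28499}{847} \approx 33.647$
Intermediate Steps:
$N{\left(M,H \right)} = -2$
$\frac{N{\left(6,-1 \right)}}{-484} + \frac{471}{14} = - \frac{2}{-484} + \frac{471}{14} = \left(-2\right) \left(- \frac{1}{484}\right) + 471 \cdot \frac{1}{14} = \frac{1}{242} + \frac{471}{14} = \frac{28499}{847}$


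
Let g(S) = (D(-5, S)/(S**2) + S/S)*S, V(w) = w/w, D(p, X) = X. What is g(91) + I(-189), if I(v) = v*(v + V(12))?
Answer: 35624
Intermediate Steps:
V(w) = 1
g(S) = S*(1 + 1/S) (g(S) = (S/(S**2) + S/S)*S = (S/S**2 + 1)*S = (1/S + 1)*S = (1 + 1/S)*S = S*(1 + 1/S))
I(v) = v*(1 + v) (I(v) = v*(v + 1) = v*(1 + v))
g(91) + I(-189) = (1 + 91) - 189*(1 - 189) = 92 - 189*(-188) = 92 + 35532 = 35624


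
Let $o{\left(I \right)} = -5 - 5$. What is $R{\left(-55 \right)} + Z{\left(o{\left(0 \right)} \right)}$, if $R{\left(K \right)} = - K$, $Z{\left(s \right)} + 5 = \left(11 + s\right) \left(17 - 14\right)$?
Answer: $53$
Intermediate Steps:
$o{\left(I \right)} = -10$
$Z{\left(s \right)} = 28 + 3 s$ ($Z{\left(s \right)} = -5 + \left(11 + s\right) \left(17 - 14\right) = -5 + \left(11 + s\right) 3 = -5 + \left(33 + 3 s\right) = 28 + 3 s$)
$R{\left(-55 \right)} + Z{\left(o{\left(0 \right)} \right)} = \left(-1\right) \left(-55\right) + \left(28 + 3 \left(-10\right)\right) = 55 + \left(28 - 30\right) = 55 - 2 = 53$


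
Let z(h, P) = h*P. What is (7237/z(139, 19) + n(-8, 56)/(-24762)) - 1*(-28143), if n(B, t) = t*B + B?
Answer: 306772079016/10899407 ≈ 28146.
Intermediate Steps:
z(h, P) = P*h
n(B, t) = B + B*t (n(B, t) = B*t + B = B + B*t)
(7237/z(139, 19) + n(-8, 56)/(-24762)) - 1*(-28143) = (7237/((19*139)) - 8*(1 + 56)/(-24762)) - 1*(-28143) = (7237/2641 - 8*57*(-1/24762)) + 28143 = (7237*(1/2641) - 456*(-1/24762)) + 28143 = (7237/2641 + 76/4127) + 28143 = 30067815/10899407 + 28143 = 306772079016/10899407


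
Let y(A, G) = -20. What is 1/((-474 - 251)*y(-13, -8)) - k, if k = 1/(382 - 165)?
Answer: -14283/3146500 ≈ -0.0045393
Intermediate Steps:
k = 1/217 ≈ 0.0046083
1/((-474 - 251)*y(-13, -8)) - k = 1/(-474 - 251*(-20)) - 1*1/217 = -1/20/(-725) - 1/217 = -1/725*(-1/20) - 1/217 = 1/14500 - 1/217 = -14283/3146500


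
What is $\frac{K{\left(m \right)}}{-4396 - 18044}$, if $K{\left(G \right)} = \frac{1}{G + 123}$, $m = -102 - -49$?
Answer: $- \frac{1}{1570800} \approx -6.3662 \cdot 10^{-7}$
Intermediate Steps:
$m = -53$ ($m = -102 + 49 = -53$)
$K{\left(G \right)} = \frac{1}{123 + G}$
$\frac{K{\left(m \right)}}{-4396 - 18044} = \frac{1}{\left(123 - 53\right) \left(-4396 - 18044\right)} = \frac{1}{70 \left(-22440\right)} = \frac{1}{70} \left(- \frac{1}{22440}\right) = - \frac{1}{1570800}$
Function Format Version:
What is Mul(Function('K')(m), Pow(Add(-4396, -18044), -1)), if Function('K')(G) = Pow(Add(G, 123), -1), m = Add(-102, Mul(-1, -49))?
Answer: Rational(-1, 1570800) ≈ -6.3662e-7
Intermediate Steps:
m = -53 (m = Add(-102, 49) = -53)
Function('K')(G) = Pow(Add(123, G), -1)
Mul(Function('K')(m), Pow(Add(-4396, -18044), -1)) = Mul(Pow(Add(123, -53), -1), Pow(Add(-4396, -18044), -1)) = Mul(Pow(70, -1), Pow(-22440, -1)) = Mul(Rational(1, 70), Rational(-1, 22440)) = Rational(-1, 1570800)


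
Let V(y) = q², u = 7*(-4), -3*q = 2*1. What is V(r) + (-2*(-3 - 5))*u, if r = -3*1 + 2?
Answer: -4028/9 ≈ -447.56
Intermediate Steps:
q = -⅔ (q = -2/3 = -⅓*2 = -⅔ ≈ -0.66667)
u = -28
r = -1 (r = -3 + 2 = -1)
V(y) = 4/9 (V(y) = (-⅔)² = 4/9)
V(r) + (-2*(-3 - 5))*u = 4/9 - 2*(-3 - 5)*(-28) = 4/9 - 2*(-8)*(-28) = 4/9 + 16*(-28) = 4/9 - 448 = -4028/9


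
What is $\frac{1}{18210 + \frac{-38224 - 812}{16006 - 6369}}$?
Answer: $\frac{9637}{175450734} \approx 5.4927 \cdot 10^{-5}$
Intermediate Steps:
$\frac{1}{18210 + \frac{-38224 - 812}{16006 - 6369}} = \frac{1}{18210 - \frac{39036}{9637}} = \frac{1}{\frac{175450734}{9637}} = \frac{9637}{175450734}$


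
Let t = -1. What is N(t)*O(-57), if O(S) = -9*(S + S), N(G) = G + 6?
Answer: 5130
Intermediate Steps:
N(G) = 6 + G
O(S) = -18*S
N(t)*O(-57) = (6 - 1)*(-18*(-57)) = 5*1026 = 5130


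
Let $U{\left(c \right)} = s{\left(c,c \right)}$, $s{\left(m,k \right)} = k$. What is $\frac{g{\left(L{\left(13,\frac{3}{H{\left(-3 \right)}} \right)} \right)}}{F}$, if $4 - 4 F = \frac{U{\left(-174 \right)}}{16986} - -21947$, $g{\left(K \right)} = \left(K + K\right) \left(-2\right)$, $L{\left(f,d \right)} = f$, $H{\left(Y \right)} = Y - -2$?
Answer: $\frac{11324}{1194627} \approx 0.0094791$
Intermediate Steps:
$H{\left(Y \right)} = 2 + Y$ ($H{\left(Y \right)} = Y + 2 = 2 + Y$)
$U{\left(c \right)} = c$
$g{\left(K \right)} = - 4 K$ ($g{\left(K \right)} = 2 K \left(-2\right) = - 4 K$)
$F = - \frac{15530151}{2831}$ ($F = 1 - \frac{- \frac{174}{16986} - -21947}{4} = 1 - \frac{\left(-174\right) \frac{1}{16986} + 21947}{4} = 1 - \frac{- \frac{29}{2831} + 21947}{4} = 1 - \frac{15532982}{2831} = - \frac{15530151}{2831} \approx -5485.8$)
$\frac{g{\left(L{\left(13,\frac{3}{H{\left(-3 \right)}} \right)} \right)}}{F} = \frac{\left(-4\right) 13}{- \frac{15530151}{2831}} = \left(-52\right) \left(- \frac{2831}{15530151}\right) = \frac{11324}{1194627}$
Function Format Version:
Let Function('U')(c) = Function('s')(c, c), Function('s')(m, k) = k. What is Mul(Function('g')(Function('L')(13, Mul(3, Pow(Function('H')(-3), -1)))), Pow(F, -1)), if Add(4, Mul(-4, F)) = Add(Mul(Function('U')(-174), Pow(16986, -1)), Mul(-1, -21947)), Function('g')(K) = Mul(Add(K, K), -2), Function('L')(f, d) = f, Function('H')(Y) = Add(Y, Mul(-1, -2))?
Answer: Rational(11324, 1194627) ≈ 0.0094791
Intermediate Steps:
Function('H')(Y) = Add(2, Y) (Function('H')(Y) = Add(Y, 2) = Add(2, Y))
Function('U')(c) = c
Function('g')(K) = Mul(-4, K) (Function('g')(K) = Mul(Mul(2, K), -2) = Mul(-4, K))
F = Rational(-15530151, 2831) (F = Add(1, Mul(Rational(-1, 4), Add(Mul(-174, Pow(16986, -1)), Mul(-1, -21947)))) = Add(1, Mul(Rational(-1, 4), Add(Mul(-174, Rational(1, 16986)), 21947))) = Add(1, Mul(Rational(-1, 4), Add(Rational(-29, 2831), 21947))) = Add(1, Mul(Rational(-1, 4), Rational(62131928, 2831))) = Add(1, Rational(-15532982, 2831)) = Rational(-15530151, 2831) ≈ -5485.8)
Mul(Function('g')(Function('L')(13, Mul(3, Pow(Function('H')(-3), -1)))), Pow(F, -1)) = Mul(Mul(-4, 13), Pow(Rational(-15530151, 2831), -1)) = Mul(-52, Rational(-2831, 15530151)) = Rational(11324, 1194627)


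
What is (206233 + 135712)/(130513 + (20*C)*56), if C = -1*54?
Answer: 341945/70033 ≈ 4.8826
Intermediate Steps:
C = -54
(206233 + 135712)/(130513 + (20*C)*56) = (206233 + 135712)/(130513 + (20*(-54))*56) = 341945/(130513 - 1080*56) = 341945/(130513 - 60480) = 341945/70033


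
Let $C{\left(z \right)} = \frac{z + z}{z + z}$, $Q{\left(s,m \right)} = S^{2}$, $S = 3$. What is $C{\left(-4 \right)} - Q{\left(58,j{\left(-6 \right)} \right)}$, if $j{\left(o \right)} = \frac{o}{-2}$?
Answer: $-8$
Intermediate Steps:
$j{\left(o \right)} = - \frac{o}{2}$ ($j{\left(o \right)} = o \left(- \frac{1}{2}\right) = - \frac{o}{2}$)
$Q{\left(s,m \right)} = 9$ ($Q{\left(s,m \right)} = 3^{2} = 9$)
$C{\left(z \right)} = 1$ ($C{\left(z \right)} = \frac{2 z}{2 z} = 2 z \frac{1}{2 z} = 1$)
$C{\left(-4 \right)} - Q{\left(58,j{\left(-6 \right)} \right)} = 1 - 9 = -8$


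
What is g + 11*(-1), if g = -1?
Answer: -12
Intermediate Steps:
g + 11*(-1) = -1 + 11*(-1) = -1 - 11 = -12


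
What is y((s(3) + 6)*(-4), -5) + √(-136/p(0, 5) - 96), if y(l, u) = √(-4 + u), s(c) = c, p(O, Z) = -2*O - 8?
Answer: I*(3 + √79) ≈ 11.888*I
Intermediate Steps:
p(O, Z) = -8 - 2*O
y((s(3) + 6)*(-4), -5) + √(-136/p(0, 5) - 96) = √(-4 - 5) + √(-136/(-8 - 2*0) - 96) = √(-9) + √(-136/(-8 + 0) - 96) = 3*I + √(-136/(-8) - 96) = 3*I + √(-136*(-⅛) - 96) = 3*I + √(17 - 96) = 3*I + √(-79) = 3*I + I*√79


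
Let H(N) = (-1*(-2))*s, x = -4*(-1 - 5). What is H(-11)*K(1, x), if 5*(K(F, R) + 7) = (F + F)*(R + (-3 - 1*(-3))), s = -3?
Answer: -78/5 ≈ -15.600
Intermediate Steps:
x = 24 (x = -4*(-6) = 24)
H(N) = -6 (H(N) = -1*(-2)*(-3) = 2*(-3) = -6)
K(F, R) = -7 + 2*F*R/5 (K(F, R) = -7 + ((F + F)*(R + (-3 - 1*(-3))))/5 = -7 + ((2*F)*(R + (-3 + 3)))/5 = -7 + ((2*F)*(R + 0))/5 = -7 + ((2*F)*R)/5 = -7 + (2*F*R)/5 = -7 + 2*F*R/5)
H(-11)*K(1, x) = -6*(-7 + (2/5)*1*24) = -6*(-7 + 48/5) = -6*13/5 = -78/5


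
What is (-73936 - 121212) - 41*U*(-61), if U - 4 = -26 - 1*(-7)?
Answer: -232663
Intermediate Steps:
U = -15 (U = 4 + (-26 - 1*(-7)) = 4 + (-26 + 7) = 4 - 19 = -15)
(-73936 - 121212) - 41*U*(-61) = (-73936 - 121212) - 41*(-15)*(-61) = -195148 + 615*(-61) = -195148 - 37515 = -232663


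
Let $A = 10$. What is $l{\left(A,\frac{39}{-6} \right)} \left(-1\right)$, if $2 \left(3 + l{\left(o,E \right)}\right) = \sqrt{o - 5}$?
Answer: $3 - \frac{\sqrt{5}}{2} \approx 1.882$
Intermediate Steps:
$l{\left(o,E \right)} = -3 + \frac{\sqrt{-5 + o}}{2}$ ($l{\left(o,E \right)} = -3 + \frac{\sqrt{o - 5}}{2} = -3 + \frac{\sqrt{-5 + o}}{2}$)
$l{\left(A,\frac{39}{-6} \right)} \left(-1\right) = \left(-3 + \frac{\sqrt{-5 + 10}}{2}\right) \left(-1\right) = \left(-3 + \frac{\sqrt{5}}{2}\right) \left(-1\right) = 3 - \frac{\sqrt{5}}{2}$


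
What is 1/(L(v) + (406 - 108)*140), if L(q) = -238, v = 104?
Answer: 1/41482 ≈ 2.4107e-5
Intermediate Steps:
1/(L(v) + (406 - 108)*140) = 1/(-238 + (406 - 108)*140) = 1/(-238 + 298*140) = 1/(-238 + 41720) = 1/41482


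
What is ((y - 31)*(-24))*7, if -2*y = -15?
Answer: 3948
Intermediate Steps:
y = 15/2 (y = -½*(-15) = 15/2 ≈ 7.5000)
((y - 31)*(-24))*7 = ((15/2 - 31)*(-24))*7 = -47/2*(-24)*7 = 564*7 = 3948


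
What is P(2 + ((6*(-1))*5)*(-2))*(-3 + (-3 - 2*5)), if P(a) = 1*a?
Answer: -992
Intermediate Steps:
P(a) = a
P(2 + ((6*(-1))*5)*(-2))*(-3 + (-3 - 2*5)) = (2 + ((6*(-1))*5)*(-2))*(-3 + (-3 - 2*5)) = (2 - 6*5*(-2))*(-3 + (-3 - 10)) = (2 - 30*(-2))*(-3 - 13) = (2 + 60)*(-16) = 62*(-16) = -992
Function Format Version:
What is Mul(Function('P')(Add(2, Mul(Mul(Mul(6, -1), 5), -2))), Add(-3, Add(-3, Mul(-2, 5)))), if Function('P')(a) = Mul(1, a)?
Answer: -992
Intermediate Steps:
Function('P')(a) = a
Mul(Function('P')(Add(2, Mul(Mul(Mul(6, -1), 5), -2))), Add(-3, Add(-3, Mul(-2, 5)))) = Mul(Add(2, Mul(Mul(Mul(6, -1), 5), -2)), Add(-3, Add(-3, Mul(-2, 5)))) = Mul(Add(2, Mul(Mul(-6, 5), -2)), Add(-3, Add(-3, -10))) = Mul(Add(2, Mul(-30, -2)), Add(-3, -13)) = Mul(Add(2, 60), -16) = Mul(62, -16) = -992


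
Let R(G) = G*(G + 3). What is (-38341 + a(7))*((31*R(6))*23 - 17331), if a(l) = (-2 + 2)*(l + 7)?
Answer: -811717311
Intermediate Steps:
R(G) = G*(3 + G)
a(l) = 0 (a(l) = 0*(7 + l) = 0)
(-38341 + a(7))*((31*R(6))*23 - 17331) = (-38341 + 0)*((31*(6*(3 + 6)))*23 - 17331) = -38341*((31*(6*9))*23 - 17331) = -38341*((31*54)*23 - 17331) = -38341*(1674*23 - 17331) = -38341*(38502 - 17331) = -38341*21171 = -811717311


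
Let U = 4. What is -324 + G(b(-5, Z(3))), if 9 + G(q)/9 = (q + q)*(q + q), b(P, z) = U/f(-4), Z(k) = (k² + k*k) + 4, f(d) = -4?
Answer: -369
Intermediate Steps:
Z(k) = 4 + 2*k² (Z(k) = (k² + k²) + 4 = 2*k² + 4 = 4 + 2*k²)
b(P, z) = -1 (b(P, z) = 4/(-4) = 4*(-¼) = -1)
G(q) = -81 + 36*q² (G(q) = -81 + 9*((q + q)*(q + q)) = -81 + 9*((2*q)*(2*q)) = -81 + 9*(4*q²) = -81 + 36*q²)
-324 + G(b(-5, Z(3))) = -324 + (-81 + 36*(-1)²) = -324 + (-81 + 36*1) = -324 + (-81 + 36) = -324 - 45 = -369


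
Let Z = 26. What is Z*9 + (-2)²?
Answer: 238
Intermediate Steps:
Z*9 + (-2)² = 26*9 + (-2)² = 234 + 4 = 238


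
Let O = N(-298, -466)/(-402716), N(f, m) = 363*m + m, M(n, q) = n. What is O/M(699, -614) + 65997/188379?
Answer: 246516307/702437383 ≈ 0.35094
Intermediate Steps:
N(f, m) = 364*m
O = 42406/100679 (O = (364*(-466))/(-402716) = -169624*(-1/402716) = 42406/100679 ≈ 0.42120)
O/M(699, -614) + 65997/188379 = (42406/100679)/699 + 65997/188379 = (42406/100679)*(1/699) + 65997*(1/188379) = 182/302037 + 7333/20931 = 246516307/702437383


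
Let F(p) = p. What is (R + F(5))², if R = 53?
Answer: 3364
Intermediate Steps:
(R + F(5))² = (53 + 5)² = 58² = 3364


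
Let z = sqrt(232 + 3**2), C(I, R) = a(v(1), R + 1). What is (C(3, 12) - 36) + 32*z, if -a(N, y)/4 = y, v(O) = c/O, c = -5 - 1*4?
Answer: -88 + 32*sqrt(241) ≈ 408.77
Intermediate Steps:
c = -9 (c = -5 - 4 = -9)
v(O) = -9/O
a(N, y) = -4*y
C(I, R) = -4 - 4*R (C(I, R) = -4*(R + 1) = -4*(1 + R) = -4 - 4*R)
z = sqrt(241) (z = sqrt(232 + 9) = sqrt(241) ≈ 15.524)
(C(3, 12) - 36) + 32*z = ((-4 - 4*12) - 36) + 32*sqrt(241) = ((-4 - 48) - 36) + 32*sqrt(241) = (-52 - 36) + 32*sqrt(241) = -88 + 32*sqrt(241)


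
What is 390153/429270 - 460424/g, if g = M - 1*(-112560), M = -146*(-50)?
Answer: -502941573/171507674 ≈ -2.9325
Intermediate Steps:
M = 7300
g = 119860 (g = 7300 - 1*(-112560) = 7300 + 112560 = 119860)
390153/429270 - 460424/g = 390153/429270 - 460424/119860 = 390153*(1/429270) - 460424*1/119860 = 130051/143090 - 115106/29965 = -502941573/171507674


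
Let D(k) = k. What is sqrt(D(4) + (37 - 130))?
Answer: I*sqrt(89) ≈ 9.434*I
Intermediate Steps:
sqrt(D(4) + (37 - 130)) = sqrt(4 + (37 - 130)) = sqrt(4 - 93) = sqrt(-89) = I*sqrt(89)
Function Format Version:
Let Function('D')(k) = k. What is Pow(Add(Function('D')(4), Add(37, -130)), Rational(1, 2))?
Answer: Mul(I, Pow(89, Rational(1, 2))) ≈ Mul(9.4340, I)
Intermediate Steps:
Pow(Add(Function('D')(4), Add(37, -130)), Rational(1, 2)) = Pow(Add(4, Add(37, -130)), Rational(1, 2)) = Pow(Add(4, -93), Rational(1, 2)) = Pow(-89, Rational(1, 2)) = Mul(I, Pow(89, Rational(1, 2)))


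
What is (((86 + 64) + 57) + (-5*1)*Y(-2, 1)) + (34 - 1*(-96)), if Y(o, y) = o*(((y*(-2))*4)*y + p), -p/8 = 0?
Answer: 257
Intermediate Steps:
p = 0 (p = -8*0 = 0)
Y(o, y) = -8*o*y**2 (Y(o, y) = o*(((y*(-2))*4)*y + 0) = o*((-2*y*4)*y + 0) = o*((-8*y)*y + 0) = o*(-8*y**2 + 0) = o*(-8*y**2) = -8*o*y**2)
(((86 + 64) + 57) + (-5*1)*Y(-2, 1)) + (34 - 1*(-96)) = (((86 + 64) + 57) + (-5*1)*(-8*(-2)*1**2)) + (34 - 1*(-96)) = ((150 + 57) - (-40)*(-2)) + (34 + 96) = (207 - 5*16) + 130 = (207 - 80) + 130 = 127 + 130 = 257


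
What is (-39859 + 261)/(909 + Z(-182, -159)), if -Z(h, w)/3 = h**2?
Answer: 39598/98463 ≈ 0.40216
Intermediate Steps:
Z(h, w) = -3*h**2
(-39859 + 261)/(909 + Z(-182, -159)) = (-39859 + 261)/(909 - 3*(-182)**2) = -39598/(909 - 3*33124) = -39598/(909 - 99372) = -39598/(-98463) = -39598*(-1/98463) = 39598/98463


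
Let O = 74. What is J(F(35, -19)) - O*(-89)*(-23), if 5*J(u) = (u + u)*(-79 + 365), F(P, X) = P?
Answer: -147474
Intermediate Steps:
J(u) = 572*u/5 (J(u) = ((u + u)*(-79 + 365))/5 = ((2*u)*286)/5 = (572*u)/5 = 572*u/5)
J(F(35, -19)) - O*(-89)*(-23) = (572/5)*35 - 74*(-89)*(-23) = 4004 - (-6586)*(-23) = 4004 - 1*151478 = 4004 - 151478 = -147474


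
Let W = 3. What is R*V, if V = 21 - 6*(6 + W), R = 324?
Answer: -10692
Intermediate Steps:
V = -33 (V = 21 - 6*(6 + 3) = 21 - 6*9 = 21 - 1*54 = 21 - 54 = -33)
R*V = 324*(-33) = -10692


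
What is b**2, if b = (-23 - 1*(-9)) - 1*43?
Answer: 3249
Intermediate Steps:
b = -57 (b = (-23 + 9) - 43 = -14 - 43 = -57)
b**2 = (-57)**2 = 3249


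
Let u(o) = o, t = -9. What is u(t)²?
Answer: 81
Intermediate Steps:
u(t)² = (-9)² = 81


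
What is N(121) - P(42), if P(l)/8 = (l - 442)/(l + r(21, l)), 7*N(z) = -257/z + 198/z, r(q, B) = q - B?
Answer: 55289/363 ≈ 152.31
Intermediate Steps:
N(z) = -59/(7*z) (N(z) = (-257/z + 198/z)/7 = (-59/z)/7 = -59/(7*z))
P(l) = -3536/21 + 8*l/21 (P(l) = 8*((l - 442)/(l + (21 - l))) = 8*((-442 + l)/21) = 8*((-442 + l)*(1/21)) = 8*(-442/21 + l/21) = -3536/21 + 8*l/21)
N(121) - P(42) = -59/7/121 - (-3536/21 + (8/21)*42) = -59/7*1/121 - (-3536/21 + 16) = -59/847 - 1*(-3200/21) = -59/847 + 3200/21 = 55289/363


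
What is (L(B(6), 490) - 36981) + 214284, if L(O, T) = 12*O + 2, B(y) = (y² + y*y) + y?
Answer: 178241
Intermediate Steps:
B(y) = y + 2*y² (B(y) = (y² + y²) + y = 2*y² + y = y + 2*y²)
L(O, T) = 2 + 12*O
(L(B(6), 490) - 36981) + 214284 = ((2 + 12*(6*(1 + 2*6))) - 36981) + 214284 = ((2 + 12*(6*(1 + 12))) - 36981) + 214284 = ((2 + 12*(6*13)) - 36981) + 214284 = ((2 + 12*78) - 36981) + 214284 = ((2 + 936) - 36981) + 214284 = (938 - 36981) + 214284 = -36043 + 214284 = 178241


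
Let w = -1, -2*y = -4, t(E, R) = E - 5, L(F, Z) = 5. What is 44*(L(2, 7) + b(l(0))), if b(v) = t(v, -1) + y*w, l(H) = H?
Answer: -88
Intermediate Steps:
t(E, R) = -5 + E
y = 2 (y = -1/2*(-4) = 2)
b(v) = -7 + v (b(v) = (-5 + v) + 2*(-1) = (-5 + v) - 2 = -7 + v)
44*(L(2, 7) + b(l(0))) = 44*(5 + (-7 + 0)) = 44*(5 - 7) = 44*(-2) = -88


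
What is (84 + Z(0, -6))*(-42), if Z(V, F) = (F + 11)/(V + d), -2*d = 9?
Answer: -10444/3 ≈ -3481.3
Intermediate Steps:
d = -9/2 (d = -½*9 = -9/2 ≈ -4.5000)
Z(V, F) = (11 + F)/(-9/2 + V) (Z(V, F) = (F + 11)/(V - 9/2) = (11 + F)/(-9/2 + V))
(84 + Z(0, -6))*(-42) = (84 + 2*(11 - 6)/(-9 + 2*0))*(-42) = (84 + 2*5/(-9 + 0))*(-42) = (84 + 2*5/(-9))*(-42) = (84 + 2*(-⅑)*5)*(-42) = (84 - 10/9)*(-42) = (746/9)*(-42) = -10444/3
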